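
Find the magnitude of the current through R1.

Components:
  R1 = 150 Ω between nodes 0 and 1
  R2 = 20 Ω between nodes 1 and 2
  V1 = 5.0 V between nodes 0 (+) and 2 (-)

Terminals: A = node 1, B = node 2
Nodal analysis, taking node 2 as the 0 V reference.
Source V1 fixes V_0 = 5 V.
KCL at each unknown node (sum of currents leaving = 0; resistances in Ω):
  Node 1: (V_1 - 5)/150 + (V_1 - 0)/20 = 0
Collecting terms: 0.05667 × V_1 = 0.03333  =>  V_1 = 0.5882 V
I_R1 = (V_0 - V_1)/R1 = (5 - 0.5882)/150 = 0.02941 A
|I_R1| = 0.02941 A

Final answer: |I_R1| = 0.02941 A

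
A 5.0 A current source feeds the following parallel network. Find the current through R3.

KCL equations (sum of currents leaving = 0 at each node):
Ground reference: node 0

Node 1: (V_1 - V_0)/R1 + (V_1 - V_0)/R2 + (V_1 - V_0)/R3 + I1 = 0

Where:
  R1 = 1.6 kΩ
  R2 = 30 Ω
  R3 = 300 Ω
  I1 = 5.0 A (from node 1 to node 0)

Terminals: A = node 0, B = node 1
All resistors sit directly between nodes 0 and 1, so they are in parallel and share one voltage V; the full source current 5 A splits among them.
1/R_par = 1/1600 + 1/30 + 1/300 = 0.03729 S  =>  R_par = 26.82 Ω
V = I × R_par = 5 × 26.82 = 134.1 V
I_R3 = V/R3 = 134.1/300 = 0.4469 A

Final answer: 0.4469 A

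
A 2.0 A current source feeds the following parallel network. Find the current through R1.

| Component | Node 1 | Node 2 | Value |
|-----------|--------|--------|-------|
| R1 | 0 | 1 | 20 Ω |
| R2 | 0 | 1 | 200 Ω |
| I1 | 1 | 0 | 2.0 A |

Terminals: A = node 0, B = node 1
All resistors sit directly between nodes 0 and 1, so they are in parallel and share one voltage V; the full source current 2 A splits among them.
1/R_par = 1/20 + 1/200 = 0.055 S  =>  R_par = 18.18 Ω
V = I × R_par = 2 × 18.18 = 36.36 V
I_R1 = V/R1 = 36.36/20 = 1.818 A

Final answer: 1.818 A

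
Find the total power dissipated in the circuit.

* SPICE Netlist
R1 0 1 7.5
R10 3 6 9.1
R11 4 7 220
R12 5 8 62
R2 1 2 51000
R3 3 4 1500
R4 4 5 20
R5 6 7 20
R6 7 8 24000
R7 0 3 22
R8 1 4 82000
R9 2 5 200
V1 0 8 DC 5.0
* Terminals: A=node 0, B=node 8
Nodal analysis, taking node 8 as the 0 V reference.
Source V1 fixes V_0 = 5 V.
KCL at each unknown node (sum of currents leaving = 0; resistances in Ω):
  Node 1: (V_1 - 5)/7.5 + (V_1 - V_2)/51000 + (V_1 - V_4)/82000 = 0
  Node 2: (V_2 - V_1)/51000 + (V_2 - V_5)/200 = 0
  Node 3: (V_3 - V_4)/1500 + (V_3 - 5)/22 + (V_3 - V_6)/9.1 = 0
  Node 4: (V_4 - V_3)/1500 + (V_4 - V_5)/20 + (V_4 - V_1)/82000 + (V_4 - V_7)/220 = 0
  Node 5: (V_5 - V_4)/20 + (V_5 - V_2)/200 + (V_5 - 0)/62 = 0
  Node 6: (V_6 - V_7)/20 + (V_6 - V_3)/9.1 = 0
  Node 7: (V_7 - V_6)/20 + (V_7 - 0)/24000 + (V_7 - V_4)/220 = 0
Collecting terms (coefficients in siemens):
  0.1334·V_1 - 0.00001961·V_2 - 0.0000122·V_4 = 0.6667
  0.00502·V_2 - 0.00001961·V_1 - 0.005·V_5 = 0
  0.156·V_3 - 0.0006667·V_4 - 0.1099·V_6 = 0.2273
  0.05522·V_4 - 0.0000122·V_1 - 0.0006667·V_3 - 0.05·V_5 - 0.004545·V_7 = 0
  0.07113·V_5 - 0.005·V_2 - 0.05·V_4 = 0
  0.1599·V_6 - 0.1099·V_3 - 0.05·V_7 = 0
  0.05459·V_7 - 0.004545·V_4 - 0.05·V_6 = 0
Solving these 7 simultaneous equations (Gaussian elimination) gives:
  V_1 = 4.999 V, V_2 = 0.9961 V, V_3 = 4.651 V, V_4 = 1.295 V
  V_5 = 0.9804 V, V_6 = 4.527 V, V_7 = 4.254 V
Power in each resistor, P = (ΔV)²/R:
  P_R1 = (5 - 4.999)²/7.5 = 0.0000001147 W
  P_R2 = (4.999 - 0.9961)²/51000 = 0.0003142 W
  P_R3 = (4.651 - 1.295)²/1500 = 0.007508 W
  P_R4 = (1.295 - 0.9804)²/20 = 0.004951 W
  P_R5 = (4.527 - 4.254)²/20 = 0.003715 W
  P_R6 = (4.254 - 0)²/24000 = 0.0007541 W
  P_R7 = (5 - 4.651)²/22 = 0.005538 W
  P_R8 = (4.999 - 1.295)²/82000 = 0.0001673 W
  P_R9 = (0.9961 - 0.9804)²/200 = 0.000001232 W
  P_R10 = (4.651 - 4.527)²/9.1 = 0.00169 W
  P_R11 = (1.295 - 4.254)²/220 = 0.03981 W
  P_R12 = (0.9804 - 0)²/62 = 0.0155 W
P_total = P_R1 + P_R2 + P_R3 + P_R4 + P_R5 + P_R6 + P_R7 + P_R8 + P_R9 + P_R10 + P_R11 + P_R12 = 0.07995 W

Final answer: 0.07995 W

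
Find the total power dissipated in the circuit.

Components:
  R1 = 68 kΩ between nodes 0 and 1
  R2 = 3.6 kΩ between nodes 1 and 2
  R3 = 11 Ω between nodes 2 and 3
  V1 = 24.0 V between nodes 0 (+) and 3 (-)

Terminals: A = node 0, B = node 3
Nodal analysis, taking node 3 as the 0 V reference.
Source V1 fixes V_0 = 24 V.
KCL at each unknown node (sum of currents leaving = 0; resistances in Ω):
  Node 1: (V_1 - 24)/68000 + (V_1 - V_2)/3600 = 0
  Node 2: (V_2 - V_1)/3600 + (V_2 - 0)/11 = 0
Collecting terms (coefficients in siemens):
  0.0002925·V_1 - 0.0002778·V_2 = 0.0003529
  0.09119·V_2 - 0.0002778·V_1 = 0
Determinant D = (0.0002925)(0.09119) - (-0.0002778)(-0.0002778) = 0.00002659
V_1 = [(0.0003529)(0.09119) - (-0.0002778)(0)]/D = 1.21 V
V_2 = [(0.0002925)(0) - (0.0003529)(-0.0002778)]/D = 0.003687 V
Power in each resistor, P = (ΔV)²/R:
  P_R1 = (24 - 1.21)²/68000 = 0.007638 W
  P_R2 = (1.21 - 0.003687)²/3600 = 0.0004044 W
  P_R3 = (0.003687 - 0)²/11 = 0.000001236 W
P_total = P_R1 + P_R2 + P_R3 = 0.008043 W

Final answer: 0.008043 W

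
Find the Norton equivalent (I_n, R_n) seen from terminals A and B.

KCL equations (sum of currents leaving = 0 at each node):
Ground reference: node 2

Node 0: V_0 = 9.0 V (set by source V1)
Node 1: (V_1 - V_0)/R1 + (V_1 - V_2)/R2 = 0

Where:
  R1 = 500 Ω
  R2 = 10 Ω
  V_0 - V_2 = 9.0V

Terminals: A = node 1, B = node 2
Find the Thévenin equivalent first; then I_n = V_th/R_th and R_n = R_th.
Step 1 — V_th is the open-circuit voltage V_A - V_B (nothing connected across the terminals).
Nodal analysis, taking node 2 as the 0 V reference.
Source V1 fixes V_0 = 9 V.
KCL at each unknown node (sum of currents leaving = 0; resistances in Ω):
  Node 1: (V_1 - 9)/500 + (V_1 - 0)/10 = 0
Collecting terms: 0.102 × V_1 = 0.018  =>  V_1 = 0.1765 V
V_th = V_1 - V_2 = 0.1765 - 0 = 0.1765 V
Step 2 — R_th: zero the source — replace V1 by a short circuit (node 2 merges into node 0) — and find the resistance seen between A (node 1) and B (node 0).
Reduce the network between node 1 (A) and node 0 (B) by series/parallel combination:
  Rp1 = R1 ‖ R2 (parallel, both between nodes 0 and 1) = 1/(1/500 + 1/10) = 9.804 Ω
R_th = 9.804 Ω
I_n = V_th/R_th = 0.1765/9.804 = 0.018 A, and R_n = R_th = 9.804 Ω

Final answer: I_n = 0.018 A, R_n = 9.804 Ω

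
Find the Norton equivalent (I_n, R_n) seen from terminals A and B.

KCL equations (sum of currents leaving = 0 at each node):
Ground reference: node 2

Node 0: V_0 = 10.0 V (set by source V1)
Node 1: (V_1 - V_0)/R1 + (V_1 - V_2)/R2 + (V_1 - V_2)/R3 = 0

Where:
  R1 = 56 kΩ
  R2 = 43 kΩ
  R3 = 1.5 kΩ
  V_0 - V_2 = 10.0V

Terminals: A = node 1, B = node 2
Find the Thévenin equivalent first; then I_n = V_th/R_th and R_n = R_th.
Step 1 — V_th is the open-circuit voltage V_A - V_B (nothing connected across the terminals).
Nodal analysis, taking node 2 as the 0 V reference.
Source V1 fixes V_0 = 10 V.
KCL at each unknown node (sum of currents leaving = 0; resistances in Ω):
  Node 1: (V_1 - 10)/56000 + (V_1 - 0)/43000 + (V_1 - 0)/1500 = 0
Collecting terms: 0.0007078 × V_1 = 0.0001786  =>  V_1 = 0.2523 V
V_th = V_1 - V_2 = 0.2523 - 0 = 0.2523 V
Step 2 — R_th: zero the source — replace V1 by a short circuit (node 2 merges into node 0) — and find the resistance seen between A (node 1) and B (node 0).
Reduce the network between node 1 (A) and node 0 (B) by series/parallel combination:
  Rp1 = R1 ‖ R2 ‖ R3 (parallel, all between nodes 0 and 1) = 1/(1/56000 + 1/43000 + 1/1500) = 1413 Ω
R_th = 1.413 kΩ
I_n = V_th/R_th = 0.2523/1413 = 0.0001786 A, and R_n = R_th = 1.413 kΩ

Final answer: I_n = 0.0001786 A, R_n = 1.413 kΩ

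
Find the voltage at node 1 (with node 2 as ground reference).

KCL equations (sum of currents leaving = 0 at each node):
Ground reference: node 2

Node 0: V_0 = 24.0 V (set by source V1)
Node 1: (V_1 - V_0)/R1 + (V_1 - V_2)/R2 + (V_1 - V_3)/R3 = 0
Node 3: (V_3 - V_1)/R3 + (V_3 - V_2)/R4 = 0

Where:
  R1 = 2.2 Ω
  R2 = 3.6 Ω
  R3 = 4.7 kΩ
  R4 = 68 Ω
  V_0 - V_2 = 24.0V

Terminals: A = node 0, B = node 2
Nodal analysis, taking node 2 as the 0 V reference.
Source V1 fixes V_0 = 24 V.
KCL at each unknown node (sum of currents leaving = 0; resistances in Ω):
  Node 1: (V_1 - 24)/2.2 + (V_1 - 0)/3.6 + (V_1 - V_3)/4700 = 0
  Node 3: (V_3 - V_1)/4700 + (V_3 - 0)/68 = 0
Collecting terms (coefficients in siemens):
  0.7325·V_1 - 0.0002128·V_3 = 10.91
  0.01492·V_3 - 0.0002128·V_1 = 0
Determinant D = (0.7325)(0.01492) - (-0.0002128)(-0.0002128) = 0.01093
V_1 = [(10.91)(0.01492) - (-0.0002128)(0)]/D = 14.89 V
V_3 = [(0.7325)(0) - (10.91)(-0.0002128)]/D = 0.2124 V
The requested potential is V_1 = 14.89 V.

Final answer: V_1 = 14.89 V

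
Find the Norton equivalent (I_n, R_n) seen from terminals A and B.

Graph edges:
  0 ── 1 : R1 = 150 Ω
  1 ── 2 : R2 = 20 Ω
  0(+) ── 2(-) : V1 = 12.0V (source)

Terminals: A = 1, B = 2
Find the Thévenin equivalent first; then I_n = V_th/R_th and R_n = R_th.
Step 1 — V_th is the open-circuit voltage V_A - V_B (nothing connected across the terminals).
Nodal analysis, taking node 2 as the 0 V reference.
Source V1 fixes V_0 = 12 V.
KCL at each unknown node (sum of currents leaving = 0; resistances in Ω):
  Node 1: (V_1 - 12)/150 + (V_1 - 0)/20 = 0
Collecting terms: 0.05667 × V_1 = 0.08  =>  V_1 = 1.412 V
V_th = V_1 - V_2 = 1.412 - 0 = 1.412 V
Step 2 — R_th: zero the source — replace V1 by a short circuit (node 2 merges into node 0) — and find the resistance seen between A (node 1) and B (node 0).
Reduce the network between node 1 (A) and node 0 (B) by series/parallel combination:
  Rp1 = R1 ‖ R2 (parallel, both between nodes 0 and 1) = 1/(1/150 + 1/20) = 17.65 Ω
R_th = 17.65 Ω
I_n = V_th/R_th = 1.412/17.65 = 0.08 A, and R_n = R_th = 17.65 Ω

Final answer: I_n = 0.08 A, R_n = 17.65 Ω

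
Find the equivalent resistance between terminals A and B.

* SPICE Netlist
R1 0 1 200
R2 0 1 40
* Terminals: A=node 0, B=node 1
Reduce the network between node 0 (A) and node 1 (B) by series/parallel combination:
  Rp1 = R1 ‖ R2 (parallel, both between nodes 0 and 1) = 1/(1/200 + 1/40) = 33.33 Ω
R_eq = 33.33 Ω

Final answer: 33.33 Ω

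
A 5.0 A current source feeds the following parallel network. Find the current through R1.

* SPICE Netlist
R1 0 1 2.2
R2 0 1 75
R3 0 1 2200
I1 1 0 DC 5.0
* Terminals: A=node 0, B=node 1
All resistors sit directly between nodes 0 and 1, so they are in parallel and share one voltage V; the full source current 5 A splits among them.
1/R_par = 1/2.2 + 1/75 + 1/2200 = 0.4683 S  =>  R_par = 2.135 Ω
V = I × R_par = 5 × 2.135 = 10.68 V
I_R1 = V/R1 = 10.68/2.2 = 4.853 A

Final answer: 4.853 A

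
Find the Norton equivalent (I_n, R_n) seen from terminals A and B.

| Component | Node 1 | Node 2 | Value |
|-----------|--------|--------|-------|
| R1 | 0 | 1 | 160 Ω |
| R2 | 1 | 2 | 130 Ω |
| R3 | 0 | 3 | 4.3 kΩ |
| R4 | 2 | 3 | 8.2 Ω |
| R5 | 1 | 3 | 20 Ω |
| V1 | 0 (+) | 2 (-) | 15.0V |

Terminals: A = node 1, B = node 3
Find the Thévenin equivalent first; then I_n = V_th/R_th and R_n = R_th.
Step 1 — V_th is the open-circuit voltage V_A - V_B (nothing connected across the terminals).
Nodal analysis, taking node 2 as the 0 V reference.
Source V1 fixes V_0 = 15 V.
KCL at each unknown node (sum of currents leaving = 0; resistances in Ω):
  Node 1: (V_1 - 15)/160 + (V_1 - 0)/130 + (V_1 - V_3)/20 = 0
  Node 3: (V_3 - 15)/4300 + (V_3 - 0)/8.2 + (V_3 - V_1)/20 = 0
Collecting terms (coefficients in siemens):
  0.06394·V_1 - 0.05·V_3 = 0.09375
  0.1722·V_3 - 0.05·V_1 = 0.003488
Determinant D = (0.06394)(0.1722) - (-0.05)(-0.05) = 0.00851
V_1 = [(0.09375)(0.1722) - (-0.05)(0.003488)]/D = 1.917 V
V_3 = [(0.06394)(0.003488) - (0.09375)(-0.05)]/D = 0.577 V
V_th = V_1 - V_3 = 1.917 - 0.577 = 1.34 V
Step 2 — R_th: zero the source — replace V1 by a short circuit (node 2 merges into node 0) — and find the resistance seen between A (node 1) and B (node 3).
Reduce the network between node 1 (A) and node 3 (B) by series/parallel combination:
  Rp1 = R1 ‖ R2 (parallel, both between nodes 0 and 1) = 1/(1/160 + 1/130) = 71.72 Ω
  Rp2 = R3 ‖ R4 (parallel, both between nodes 0 and 3) = 1/(1/4300 + 1/8.2) = 8.184 Ω
  Rs1 = Rp1 + Rp2 (series, joined only at node 0) = 71.72 + 8.184 = 79.91 Ω
  Rp3 = R5 ‖ Rs1 (parallel, both between nodes 1 and 3) = 1/(1/20 + 1/79.91) = 16 Ω
R_th = 16 Ω
I_n = V_th/R_th = 1.34/16 = 0.08379 A, and R_n = R_th = 16 Ω

Final answer: I_n = 0.08379 A, R_n = 16 Ω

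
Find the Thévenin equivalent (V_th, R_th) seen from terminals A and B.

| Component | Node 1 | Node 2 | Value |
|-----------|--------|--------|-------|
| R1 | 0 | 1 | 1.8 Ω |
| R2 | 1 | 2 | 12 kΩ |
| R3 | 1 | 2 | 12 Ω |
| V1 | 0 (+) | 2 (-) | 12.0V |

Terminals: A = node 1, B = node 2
Step 1 — V_th is the open-circuit voltage V_A - V_B (nothing connected across the terminals).
Nodal analysis, taking node 2 as the 0 V reference.
Source V1 fixes V_0 = 12 V.
KCL at each unknown node (sum of currents leaving = 0; resistances in Ω):
  Node 1: (V_1 - 12)/1.8 + (V_1 - 0)/12000 + (V_1 - 0)/12 = 0
Collecting terms: 0.639 × V_1 = 6.667  =>  V_1 = 10.43 V
V_th = V_1 - V_2 = 10.43 - 0 = 10.43 V
Step 2 — R_th: zero the source — replace V1 by a short circuit (node 2 merges into node 0) — and find the resistance seen between A (node 1) and B (node 0).
Reduce the network between node 1 (A) and node 0 (B) by series/parallel combination:
  Rp1 = R1 ‖ R2 ‖ R3 (parallel, all between nodes 0 and 1) = 1/(1/1.8 + 1/12000 + 1/12) = 1.565 Ω
R_th = 1.565 Ω

Final answer: V_th = 10.43 V, R_th = 1.565 Ω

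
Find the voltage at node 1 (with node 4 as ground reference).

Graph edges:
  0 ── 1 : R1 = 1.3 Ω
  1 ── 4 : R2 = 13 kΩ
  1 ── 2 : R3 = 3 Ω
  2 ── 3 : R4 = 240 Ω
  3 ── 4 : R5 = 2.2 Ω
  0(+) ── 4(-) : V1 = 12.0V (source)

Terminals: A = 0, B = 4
Nodal analysis, taking node 4 as the 0 V reference.
Source V1 fixes V_0 = 12 V.
KCL at each unknown node (sum of currents leaving = 0; resistances in Ω):
  Node 1: (V_1 - 12)/1.3 + (V_1 - 0)/13000 + (V_1 - V_2)/3 = 0
  Node 2: (V_2 - V_1)/3 + (V_2 - V_3)/240 = 0
  Node 3: (V_3 - V_2)/240 + (V_3 - 0)/2.2 = 0
Collecting terms (coefficients in siemens):
  1.103·V_1 - 0.3333·V_2 = 9.231
  0.3375·V_2 - 0.3333·V_1 - 0.004167·V_3 = 0
  0.4587·V_3 - 0.004167·V_2 = 0
Solving these 3 simultaneous equations (Gaussian elimination) gives:
  V_1 = 11.94 V, V_2 = 11.79 V, V_3 = 0.1071 V
The requested potential is V_1 = 11.94 V.

Final answer: V_1 = 11.94 V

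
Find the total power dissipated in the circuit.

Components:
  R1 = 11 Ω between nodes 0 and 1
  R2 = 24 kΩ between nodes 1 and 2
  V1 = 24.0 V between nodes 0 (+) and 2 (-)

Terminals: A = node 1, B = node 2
Nodal analysis, taking node 2 as the 0 V reference.
Source V1 fixes V_0 = 24 V.
KCL at each unknown node (sum of currents leaving = 0; resistances in Ω):
  Node 1: (V_1 - 24)/11 + (V_1 - 0)/24000 = 0
Collecting terms: 0.09095 × V_1 = 2.182  =>  V_1 = 23.99 V
Power in each resistor, P = (ΔV)²/R:
  P_R1 = (24 - 23.99)²/11 = 0.00001099 W
  P_R2 = (23.99 - 0)²/24000 = 0.02398 W
P_total = P_R1 + P_R2 = 0.02399 W

Final answer: 0.02399 W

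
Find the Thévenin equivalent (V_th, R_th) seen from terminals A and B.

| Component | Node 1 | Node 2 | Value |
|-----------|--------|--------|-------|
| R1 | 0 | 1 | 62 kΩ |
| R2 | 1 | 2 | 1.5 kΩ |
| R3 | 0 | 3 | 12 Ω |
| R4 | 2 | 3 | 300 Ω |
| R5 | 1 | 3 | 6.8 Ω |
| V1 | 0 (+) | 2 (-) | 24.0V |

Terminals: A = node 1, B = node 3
Step 1 — V_th is the open-circuit voltage V_A - V_B (nothing connected across the terminals).
Nodal analysis, taking node 2 as the 0 V reference.
Source V1 fixes V_0 = 24 V.
KCL at each unknown node (sum of currents leaving = 0; resistances in Ω):
  Node 1: (V_1 - 24)/62000 + (V_1 - 0)/1500 + (V_1 - V_3)/6.8 = 0
  Node 3: (V_3 - 24)/12 + (V_3 - 0)/300 + (V_3 - V_1)/6.8 = 0
Collecting terms (coefficients in siemens):
  0.1477·V_1 - 0.1471·V_3 = 0.0003871
  0.2337·V_3 - 0.1471·V_1 = 2
Determinant D = (0.1477)(0.2337) - (-0.1471)(-0.1471) = 0.0129
V_1 = [(0.0003871)(0.2337) - (-0.1471)(2)]/D = 22.8 V
V_3 = [(0.1477)(2) - (0.0003871)(-0.1471)]/D = 22.9 V
V_th = V_1 - V_3 = 22.8 - 22.9 = -0.1032 V
Step 2 — R_th: zero the source — replace V1 by a short circuit (node 2 merges into node 0) — and find the resistance seen between A (node 1) and B (node 3).
Reduce the network between node 1 (A) and node 3 (B) by series/parallel combination:
  Rp1 = R1 ‖ R2 (parallel, both between nodes 0 and 1) = 1/(1/62000 + 1/1500) = 1465 Ω
  Rp2 = R3 ‖ R4 (parallel, both between nodes 0 and 3) = 1/(1/12 + 1/300) = 11.54 Ω
  Rs1 = Rp1 + Rp2 (series, joined only at node 0) = 1465 + 11.54 = 1476 Ω
  Rp3 = R5 ‖ Rs1 (parallel, both between nodes 1 and 3) = 1/(1/6.8 + 1/1476) = 6.769 Ω
R_th = 6.769 Ω

Final answer: V_th = -0.1032 V, R_th = 6.769 Ω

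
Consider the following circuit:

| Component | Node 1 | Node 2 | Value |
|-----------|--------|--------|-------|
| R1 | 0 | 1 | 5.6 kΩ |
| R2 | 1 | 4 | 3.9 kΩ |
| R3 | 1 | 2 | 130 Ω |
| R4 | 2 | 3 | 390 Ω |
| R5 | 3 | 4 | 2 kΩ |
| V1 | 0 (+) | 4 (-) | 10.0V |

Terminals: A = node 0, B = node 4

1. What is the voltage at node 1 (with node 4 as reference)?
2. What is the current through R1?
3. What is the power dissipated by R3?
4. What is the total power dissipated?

Nodal analysis, taking node 4 as the 0 V reference.
Source V1 fixes V_0 = 10 V.
KCL at each unknown node (sum of currents leaving = 0; resistances in Ω):
  Node 1: (V_1 - 10)/5600 + (V_1 - 0)/3900 + (V_1 - V_2)/130 = 0
  Node 2: (V_2 - V_1)/130 + (V_2 - V_3)/390 = 0
  Node 3: (V_3 - V_2)/390 + (V_3 - 0)/2000 = 0
Collecting terms (coefficients in siemens):
  0.008127·V_1 - 0.007692·V_2 = 0.001786
  0.01026·V_2 - 0.007692·V_1 - 0.002564·V_3 = 0
  0.003064·V_3 - 0.002564·V_2 = 0
Solving these 3 simultaneous equations (Gaussian elimination) gives:
  V_1 = 2.147 V, V_2 = 2.036 V, V_3 = 1.704 V
Part 1:
  Read off the nodal solution: V_1 = 2.147 V
Part 2:
  I_R1 = (V_0 - V_1)/R1 = (10 - 2.147)/5600 = 0.001402 A
  Magnitude: I_R1 = 0.001402 A
Part 3:
  I_R3 = (V_1 - V_2)/R3 = (2.147 - 2.036)/130 = 0.0008519 A
  P_R3 = I_R3² × R3 = (0.0008519)² × 130 = 0.00009435 W
Part 4:
  Power in each resistor, P = (ΔV)²/R:
    P_R1 = (10 - 2.147)²/5600 = 0.01101 W
    P_R2 = (2.147 - 0)²/3900 = 0.001182 W
    P_R3 = (2.147 - 2.036)²/130 = 0.00009435 W
    P_R4 = (2.036 - 1.704)²/390 = 0.000283 W
    P_R5 = (1.704 - 0)²/2000 = 0.001451 W
  P_total = P_R1 + P_R2 + P_R3 + P_R4 + P_R5 = 0.01402 W

Final answers:
1. V_1 = 2.147 V
2. I_R1 = 0.001402 A
3. P_R3 = 9.435e-05 W
4. P_total = 0.01402 W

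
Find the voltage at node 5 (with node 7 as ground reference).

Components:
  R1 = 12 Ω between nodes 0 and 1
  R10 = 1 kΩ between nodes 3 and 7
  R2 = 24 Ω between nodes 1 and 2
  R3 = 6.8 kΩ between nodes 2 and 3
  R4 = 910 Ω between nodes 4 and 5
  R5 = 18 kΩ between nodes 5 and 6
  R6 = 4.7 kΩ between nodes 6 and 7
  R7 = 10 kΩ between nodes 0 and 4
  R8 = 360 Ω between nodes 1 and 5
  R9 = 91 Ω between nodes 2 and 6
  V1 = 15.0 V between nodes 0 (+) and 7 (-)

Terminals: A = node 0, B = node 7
Nodal analysis, taking node 7 as the 0 V reference.
Source V1 fixes V_0 = 15 V.
KCL at each unknown node (sum of currents leaving = 0; resistances in Ω):
  Node 1: (V_1 - 15)/12 + (V_1 - V_2)/24 + (V_1 - V_5)/360 = 0
  Node 2: (V_2 - V_1)/24 + (V_2 - V_3)/6800 + (V_2 - V_6)/91 = 0
  Node 3: (V_3 - V_2)/6800 + (V_3 - 0)/1000 = 0
  Node 4: (V_4 - V_5)/910 + (V_4 - 15)/10000 = 0
  Node 5: (V_5 - V_4)/910 + (V_5 - V_6)/18000 + (V_5 - V_1)/360 = 0
  Node 6: (V_6 - V_5)/18000 + (V_6 - 0)/4700 + (V_6 - V_2)/91 = 0
Collecting terms (coefficients in siemens):
  0.1278·V_1 - 0.04167·V_2 - 0.002778·V_5 = 1.25
  0.0528·V_2 - 0.04167·V_1 - 0.0001471·V_3 - 0.01099·V_6 = 0
  0.001147·V_3 - 0.0001471·V_2 = 0
  0.001199·V_4 - 0.001099·V_5 = 0.0015
  0.003932·V_5 - 0.002778·V_1 - 0.001099·V_4 - 0.00005556·V_6 = 0
  0.01126·V_6 - 0.01099·V_2 - 0.00005556·V_5 = 0
Solving these 6 simultaneous equations (Gaussian elimination) gives:
  V_1 = 14.94 V, V_2 = 14.82 V, V_3 = 1.9 V, V_4 = 14.94 V
  V_5 = 14.93 V, V_6 = 14.54 V
The requested potential is V_5 = 14.93 V.

Final answer: V_5 = 14.93 V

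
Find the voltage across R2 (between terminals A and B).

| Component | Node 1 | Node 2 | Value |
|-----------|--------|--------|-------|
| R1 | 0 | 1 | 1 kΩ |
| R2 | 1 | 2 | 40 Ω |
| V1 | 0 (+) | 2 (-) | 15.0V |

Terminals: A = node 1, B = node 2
R1 and R2 are in series across V1 (node 0 → node 1 → node 2), and the output A–B is taken across R2, so this is a voltage divider.
Series current: I = V1/(R1 + R2) = 15/(1000 + 40) = 15/1040 = 0.01442 A
V_R2 = I × R2 = V1 × R2/(R1 + R2) = 15 × 40/1040 = 0.5769 V

Final answer: 0.5769 V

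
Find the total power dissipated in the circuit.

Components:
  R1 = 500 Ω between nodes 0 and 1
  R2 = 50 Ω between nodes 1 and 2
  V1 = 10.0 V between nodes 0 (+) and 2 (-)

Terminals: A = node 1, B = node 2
Nodal analysis, taking node 2 as the 0 V reference.
Source V1 fixes V_0 = 10 V.
KCL at each unknown node (sum of currents leaving = 0; resistances in Ω):
  Node 1: (V_1 - 10)/500 + (V_1 - 0)/50 = 0
Collecting terms: 0.022 × V_1 = 0.02  =>  V_1 = 0.9091 V
Power in each resistor, P = (ΔV)²/R:
  P_R1 = (10 - 0.9091)²/500 = 0.1653 W
  P_R2 = (0.9091 - 0)²/50 = 0.01653 W
P_total = P_R1 + P_R2 = 0.1818 W

Final answer: 0.1818 W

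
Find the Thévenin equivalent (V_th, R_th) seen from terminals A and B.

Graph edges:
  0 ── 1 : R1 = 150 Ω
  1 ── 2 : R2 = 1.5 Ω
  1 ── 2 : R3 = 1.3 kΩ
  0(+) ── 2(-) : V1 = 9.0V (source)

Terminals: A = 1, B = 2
Step 1 — V_th is the open-circuit voltage V_A - V_B (nothing connected across the terminals).
Nodal analysis, taking node 2 as the 0 V reference.
Source V1 fixes V_0 = 9 V.
KCL at each unknown node (sum of currents leaving = 0; resistances in Ω):
  Node 1: (V_1 - 9)/150 + (V_1 - 0)/1.5 + (V_1 - 0)/1300 = 0
Collecting terms: 0.6741 × V_1 = 0.06  =>  V_1 = 0.08901 V
V_th = V_1 - V_2 = 0.08901 - 0 = 0.08901 V
Step 2 — R_th: zero the source — replace V1 by a short circuit (node 2 merges into node 0) — and find the resistance seen between A (node 1) and B (node 0).
Reduce the network between node 1 (A) and node 0 (B) by series/parallel combination:
  Rp1 = R1 ‖ R2 ‖ R3 (parallel, all between nodes 0 and 1) = 1/(1/150 + 1/1.5 + 1/1300) = 1.483 Ω
R_th = 1.483 Ω

Final answer: V_th = 0.08901 V, R_th = 1.483 Ω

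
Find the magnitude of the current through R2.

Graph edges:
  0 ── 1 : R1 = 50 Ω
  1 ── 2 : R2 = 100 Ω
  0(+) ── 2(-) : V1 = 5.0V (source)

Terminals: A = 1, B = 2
Nodal analysis, taking node 2 as the 0 V reference.
Source V1 fixes V_0 = 5 V.
KCL at each unknown node (sum of currents leaving = 0; resistances in Ω):
  Node 1: (V_1 - 5)/50 + (V_1 - 0)/100 = 0
Collecting terms: 0.03 × V_1 = 0.1  =>  V_1 = 3.333 V
I_R2 = (V_1 - V_2)/R2 = (3.333 - 0)/100 = 0.03333 A
|I_R2| = 0.03333 A

Final answer: |I_R2| = 0.03333 A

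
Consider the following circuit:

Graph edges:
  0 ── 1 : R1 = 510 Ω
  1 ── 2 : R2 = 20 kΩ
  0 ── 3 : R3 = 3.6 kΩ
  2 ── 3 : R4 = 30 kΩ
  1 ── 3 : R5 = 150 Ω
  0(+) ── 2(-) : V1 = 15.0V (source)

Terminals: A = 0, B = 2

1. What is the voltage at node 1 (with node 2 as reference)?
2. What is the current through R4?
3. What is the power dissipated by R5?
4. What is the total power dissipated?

Nodal analysis, taking node 2 as the 0 V reference.
Source V1 fixes V_0 = 15 V.
KCL at each unknown node (sum of currents leaving = 0; resistances in Ω):
  Node 1: (V_1 - 15)/510 + (V_1 - 0)/20000 + (V_1 - V_3)/150 = 0
  Node 3: (V_3 - 15)/3600 + (V_3 - 0)/30000 + (V_3 - V_1)/150 = 0
Collecting terms (coefficients in siemens):
  0.008677·V_1 - 0.006667·V_3 = 0.02941
  0.006978·V_3 - 0.006667·V_1 = 0.004167
Determinant D = (0.008677)(0.006978) - (-0.006667)(-0.006667) = 0.0000161
V_1 = [(0.02941)(0.006978) - (-0.006667)(0.004167)]/D = 14.47 V
V_3 = [(0.008677)(0.004167) - (0.02941)(-0.006667)]/D = 14.42 V
Part 1:
  Read off the nodal solution: V_1 = 14.47 V
Part 2:
  I_R4 = (V_2 - V_3)/R4 = (0 - 14.42)/30000 = -0.0004807 A
  Magnitude: I_R4 = 0.0004807 A
Part 3:
  I_R5 = (V_1 - V_3)/R5 = (14.47 - 14.42)/150 = 0.0003196 A
  P_R5 = I_R5² × R5 = (0.0003196)² × 150 = 0.00001532 W
Part 4:
  Power in each resistor, P = (ΔV)²/R:
    P_R1 = (15 - 14.47)²/510 = 0.0005548 W
    P_R2 = (14.47 - 0)²/20000 = 0.01047 W
    P_R3 = (15 - 14.42)²/3600 = 0.0000934 W
    P_R4 = (0 - 14.42)²/30000 = 0.006931 W
    P_R5 = (14.47 - 14.42)²/150 = 0.00001532 W
  P_total = P_R1 + P_R2 + P_R3 + P_R4 + P_R5 = 0.01806 W

Final answers:
1. V_1 = 14.47 V
2. I_R4 = 0.0004807 A
3. P_R5 = 1.532e-05 W
4. P_total = 0.01806 W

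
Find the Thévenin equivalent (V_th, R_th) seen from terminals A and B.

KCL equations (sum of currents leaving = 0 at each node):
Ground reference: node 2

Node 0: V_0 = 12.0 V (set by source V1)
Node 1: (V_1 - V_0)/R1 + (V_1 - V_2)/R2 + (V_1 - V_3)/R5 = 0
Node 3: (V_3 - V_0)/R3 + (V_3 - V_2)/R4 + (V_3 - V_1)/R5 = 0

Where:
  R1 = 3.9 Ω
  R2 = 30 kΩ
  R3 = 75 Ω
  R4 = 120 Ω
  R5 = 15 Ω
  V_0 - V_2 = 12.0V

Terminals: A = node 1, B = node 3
Step 1 — V_th is the open-circuit voltage V_A - V_B (nothing connected across the terminals).
Nodal analysis, taking node 2 as the 0 V reference.
Source V1 fixes V_0 = 12 V.
KCL at each unknown node (sum of currents leaving = 0; resistances in Ω):
  Node 1: (V_1 - 12)/3.9 + (V_1 - 0)/30000 + (V_1 - V_3)/15 = 0
  Node 3: (V_3 - 12)/75 + (V_3 - 0)/120 + (V_3 - V_1)/15 = 0
Collecting terms (coefficients in siemens):
  0.3231·V_1 - 0.06667·V_3 = 3.077
  0.08833·V_3 - 0.06667·V_1 = 0.16
Determinant D = (0.3231)(0.08833) - (-0.06667)(-0.06667) = 0.0241
V_1 = [(3.077)(0.08833) - (-0.06667)(0.16)]/D = 11.72 V
V_3 = [(0.3231)(0.16) - (3.077)(-0.06667)]/D = 10.66 V
V_th = V_1 - V_3 = 11.72 - 10.66 = 1.064 V
Step 2 — R_th: zero the source — replace V1 by a short circuit (node 2 merges into node 0) — and find the resistance seen between A (node 1) and B (node 3).
Reduce the network between node 1 (A) and node 3 (B) by series/parallel combination:
  Rp1 = R1 ‖ R2 (parallel, both between nodes 0 and 1) = 1/(1/3.9 + 1/30000) = 3.899 Ω
  Rp2 = R3 ‖ R4 (parallel, both between nodes 0 and 3) = 1/(1/75 + 1/120) = 46.15 Ω
  Rs1 = Rp1 + Rp2 (series, joined only at node 0) = 3.899 + 46.15 = 50.05 Ω
  Rp3 = R5 ‖ Rs1 (parallel, both between nodes 1 and 3) = 1/(1/15 + 1/50.05) = 11.54 Ω
R_th = 11.54 Ω

Final answer: V_th = 1.064 V, R_th = 11.54 Ω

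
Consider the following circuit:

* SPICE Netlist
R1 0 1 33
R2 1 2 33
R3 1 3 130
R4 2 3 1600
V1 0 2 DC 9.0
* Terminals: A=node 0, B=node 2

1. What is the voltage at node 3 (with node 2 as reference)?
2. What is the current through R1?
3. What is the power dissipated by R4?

Nodal analysis, taking node 2 as the 0 V reference.
Source V1 fixes V_0 = 9 V.
KCL at each unknown node (sum of currents leaving = 0; resistances in Ω):
  Node 1: (V_1 - 9)/33 + (V_1 - 0)/33 + (V_1 - V_3)/130 = 0
  Node 3: (V_3 - V_1)/130 + (V_3 - 0)/1600 = 0
Collecting terms (coefficients in siemens):
  0.0683·V_1 - 0.007692·V_3 = 0.2727
  0.008317·V_3 - 0.007692·V_1 = 0
Determinant D = (0.0683)(0.008317) - (-0.007692)(-0.007692) = 0.0005089
V_1 = [(0.2727)(0.008317) - (-0.007692)(0)]/D = 4.457 V
V_3 = [(0.0683)(0) - (0.2727)(-0.007692)]/D = 4.123 V
Part 1:
  Read off the nodal solution: V_3 = 4.123 V
Part 2:
  I_R1 = (V_0 - V_1)/R1 = (9 - 4.457)/33 = 0.1377 A
  Magnitude: I_R1 = 0.1377 A
Part 3:
  I_R4 = (V_2 - V_3)/R4 = (0 - 4.123)/1600 = -0.002577 A
  P_R4 = I_R4² × R4 = (-0.002577)² × 1600 = 0.01062 W

Final answers:
1. V_3 = 4.123 V
2. I_R1 = 0.1377 A
3. P_R4 = 0.01062 W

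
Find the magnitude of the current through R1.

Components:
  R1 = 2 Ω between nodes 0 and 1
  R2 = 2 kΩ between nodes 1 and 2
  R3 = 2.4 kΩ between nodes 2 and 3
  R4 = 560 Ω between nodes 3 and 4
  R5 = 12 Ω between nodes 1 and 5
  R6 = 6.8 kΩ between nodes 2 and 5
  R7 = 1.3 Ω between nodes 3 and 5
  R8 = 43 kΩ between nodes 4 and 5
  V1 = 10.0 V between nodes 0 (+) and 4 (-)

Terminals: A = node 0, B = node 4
Nodal analysis, taking node 4 as the 0 V reference.
Source V1 fixes V_0 = 10 V.
KCL at each unknown node (sum of currents leaving = 0; resistances in Ω):
  Node 1: (V_1 - 10)/2 + (V_1 - V_2)/2000 + (V_1 - V_5)/12 = 0
  Node 2: (V_2 - V_1)/2000 + (V_2 - V_3)/2400 + (V_2 - V_5)/6800 = 0
  Node 3: (V_3 - V_2)/2400 + (V_3 - 0)/560 + (V_3 - V_5)/1.3 = 0
  Node 5: (V_5 - V_1)/12 + (V_5 - V_2)/6800 + (V_5 - V_3)/1.3 + (V_5 - 0)/43000 = 0
Collecting terms (coefficients in siemens):
  0.5838·V_1 - 0.0005·V_2 - 0.08333·V_5 = 5
  0.001064·V_2 - 0.0005·V_1 - 0.0004167·V_3 - 0.0001471·V_5 = 0
  0.7714·V_3 - 0.0004167·V_2 - 0.7692·V_5 = 0
  0.8527·V_5 - 0.08333·V_1 - 0.0001471·V_2 - 0.7692·V_3 = 0
Solving these 4 simultaneous equations (Gaussian elimination) gives:
  V_1 = 9.965 V, V_2 = 9.844 V, V_3 = 9.732 V, V_5 = 9.754 V
I_R1 = (V_0 - V_1)/R1 = (10 - 9.965)/2 = 0.0176 A
|I_R1| = 0.0176 A

Final answer: |I_R1| = 0.0176 A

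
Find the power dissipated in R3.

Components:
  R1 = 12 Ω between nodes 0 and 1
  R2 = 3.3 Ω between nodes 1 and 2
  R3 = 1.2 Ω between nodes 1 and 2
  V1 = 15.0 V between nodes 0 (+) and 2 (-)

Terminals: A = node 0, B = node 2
Nodal analysis, taking node 2 as the 0 V reference.
Source V1 fixes V_0 = 15 V.
KCL at each unknown node (sum of currents leaving = 0; resistances in Ω):
  Node 1: (V_1 - 15)/12 + (V_1 - 0)/3.3 + (V_1 - 0)/1.2 = 0
Collecting terms: 1.22 × V_1 = 1.25  =>  V_1 = 1.025 V
I_R3 = (V_1 - V_2)/R3 = (1.025 - 0)/1.2 = 0.854 A
P_R3 = I_R3² × R3 = (0.854)² × 1.2 = 0.8753 W

Final answer: 0.8753 W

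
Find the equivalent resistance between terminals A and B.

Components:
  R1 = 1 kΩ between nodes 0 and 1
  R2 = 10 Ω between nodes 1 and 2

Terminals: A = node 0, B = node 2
Reduce the network between node 0 (A) and node 2 (B) by series/parallel combination:
  Rs1 = R1 + R2 (series, joined only at node 1) = 1000 + 10 = 1010 Ω
R_eq = 1.01 kΩ

Final answer: 1.01 kΩ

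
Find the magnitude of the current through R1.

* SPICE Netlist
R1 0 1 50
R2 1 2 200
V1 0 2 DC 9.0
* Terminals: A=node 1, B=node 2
Nodal analysis, taking node 2 as the 0 V reference.
Source V1 fixes V_0 = 9 V.
KCL at each unknown node (sum of currents leaving = 0; resistances in Ω):
  Node 1: (V_1 - 9)/50 + (V_1 - 0)/200 = 0
Collecting terms: 0.025 × V_1 = 0.18  =>  V_1 = 7.2 V
I_R1 = (V_0 - V_1)/R1 = (9 - 7.2)/50 = 0.036 A
|I_R1| = 0.036 A

Final answer: |I_R1| = 0.036 A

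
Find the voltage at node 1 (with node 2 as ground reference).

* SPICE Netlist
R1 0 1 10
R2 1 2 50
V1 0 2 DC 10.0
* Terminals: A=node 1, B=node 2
Nodal analysis, taking node 2 as the 0 V reference.
Source V1 fixes V_0 = 10 V.
KCL at each unknown node (sum of currents leaving = 0; resistances in Ω):
  Node 1: (V_1 - 10)/10 + (V_1 - 0)/50 = 0
Collecting terms: 0.12 × V_1 = 1  =>  V_1 = 8.333 V
The requested potential is V_1 = 8.333 V.

Final answer: V_1 = 8.333 V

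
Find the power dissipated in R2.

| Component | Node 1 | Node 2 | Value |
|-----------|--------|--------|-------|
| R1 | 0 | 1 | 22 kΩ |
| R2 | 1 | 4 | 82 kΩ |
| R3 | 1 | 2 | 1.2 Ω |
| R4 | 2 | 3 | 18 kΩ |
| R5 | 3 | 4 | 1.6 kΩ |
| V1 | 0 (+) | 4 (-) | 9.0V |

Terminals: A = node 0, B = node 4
Nodal analysis, taking node 4 as the 0 V reference.
Source V1 fixes V_0 = 9 V.
KCL at each unknown node (sum of currents leaving = 0; resistances in Ω):
  Node 1: (V_1 - 9)/22000 + (V_1 - 0)/82000 + (V_1 - V_2)/1.2 = 0
  Node 2: (V_2 - V_1)/1.2 + (V_2 - V_3)/18000 = 0
  Node 3: (V_3 - V_2)/18000 + (V_3 - 0)/1600 = 0
Collecting terms (coefficients in siemens):
  0.8334·V_1 - 0.8333·V_2 = 0.0004091
  0.8334·V_2 - 0.8333·V_1 - 0.00005556·V_3 = 0
  0.0006806·V_3 - 0.00005556·V_2 = 0
Solving these 3 simultaneous equations (Gaussian elimination) gives:
  V_1 = 3.765 V, V_2 = 3.764 V, V_3 = 0.3073 V
I_R2 = (V_1 - V_4)/R2 = (3.765 - 0)/82000 = 0.00004591 A
P_R2 = I_R2² × R2 = (0.00004591)² × 82000 = 0.0001728 W

Final answer: 0.0001728 W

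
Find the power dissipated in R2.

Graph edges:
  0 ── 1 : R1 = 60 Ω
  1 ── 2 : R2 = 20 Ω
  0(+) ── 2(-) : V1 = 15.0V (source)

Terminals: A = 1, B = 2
Nodal analysis, taking node 2 as the 0 V reference.
Source V1 fixes V_0 = 15 V.
KCL at each unknown node (sum of currents leaving = 0; resistances in Ω):
  Node 1: (V_1 - 15)/60 + (V_1 - 0)/20 = 0
Collecting terms: 0.06667 × V_1 = 0.25  =>  V_1 = 3.75 V
I_R2 = (V_1 - V_2)/R2 = (3.75 - 0)/20 = 0.1875 A
P_R2 = I_R2² × R2 = (0.1875)² × 20 = 0.7031 W

Final answer: 0.7031 W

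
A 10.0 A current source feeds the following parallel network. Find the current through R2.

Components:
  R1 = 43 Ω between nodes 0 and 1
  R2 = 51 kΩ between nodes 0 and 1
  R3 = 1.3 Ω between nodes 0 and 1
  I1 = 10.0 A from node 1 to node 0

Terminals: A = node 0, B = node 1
All resistors sit directly between nodes 0 and 1, so they are in parallel and share one voltage V; the full source current 10 A splits among them.
1/R_par = 1/43 + 1/51000 + 1/1.3 = 0.7925 S  =>  R_par = 1.262 Ω
V = I × R_par = 10 × 1.262 = 12.62 V
I_R2 = V/R2 = 12.62/51000 = 0.0002474 A

Final answer: 0.0002474 A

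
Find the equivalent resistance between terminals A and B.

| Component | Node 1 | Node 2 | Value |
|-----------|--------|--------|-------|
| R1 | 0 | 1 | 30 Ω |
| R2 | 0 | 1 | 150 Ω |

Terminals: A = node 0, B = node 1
Reduce the network between node 0 (A) and node 1 (B) by series/parallel combination:
  Rp1 = R1 ‖ R2 (parallel, both between nodes 0 and 1) = 1/(1/30 + 1/150) = 25 Ω
R_eq = 25 Ω

Final answer: 25 Ω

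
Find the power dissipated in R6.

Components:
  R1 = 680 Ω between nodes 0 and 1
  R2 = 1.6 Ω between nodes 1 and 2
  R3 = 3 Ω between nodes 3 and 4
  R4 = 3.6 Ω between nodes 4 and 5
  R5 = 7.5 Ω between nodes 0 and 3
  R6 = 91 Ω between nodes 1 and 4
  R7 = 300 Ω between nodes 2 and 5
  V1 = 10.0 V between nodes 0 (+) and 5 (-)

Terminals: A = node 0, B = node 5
Nodal analysis, taking node 5 as the 0 V reference.
Source V1 fixes V_0 = 10 V.
KCL at each unknown node (sum of currents leaving = 0; resistances in Ω):
  Node 1: (V_1 - 10)/680 + (V_1 - V_2)/1.6 + (V_1 - V_4)/91 = 0
  Node 2: (V_2 - V_1)/1.6 + (V_2 - 0)/300 = 0
  Node 3: (V_3 - V_4)/3 + (V_3 - 10)/7.5 = 0
  Node 4: (V_4 - V_3)/3 + (V_4 - 0)/3.6 + (V_4 - V_1)/91 = 0
Collecting terms (coefficients in siemens):
  0.6375·V_1 - 0.625·V_2 - 0.01099·V_4 = 0.01471
  0.6283·V_2 - 0.625·V_1 = 0
  0.4667·V_3 - 0.3333·V_4 = 1.333
  0.6221·V_4 - 0.01099·V_1 - 0.3333·V_3 = 0
Solving these 4 simultaneous equations (Gaussian elimination) gives:
  V_1 = 2.714 V, V_2 = 2.7 V, V_3 = 4.684 V, V_4 = 2.558 V
I_R6 = (V_1 - V_4)/R6 = (2.714 - 2.558)/91 = 0.001716 A
P_R6 = I_R6² × R6 = (0.001716)² × 91 = 0.000268 W

Final answer: 0.000268 W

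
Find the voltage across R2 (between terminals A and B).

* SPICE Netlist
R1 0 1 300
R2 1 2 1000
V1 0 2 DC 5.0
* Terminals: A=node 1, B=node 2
R1 and R2 are in series across V1 (node 0 → node 1 → node 2), and the output A–B is taken across R2, so this is a voltage divider.
Series current: I = V1/(R1 + R2) = 5/(300 + 1000) = 5/1300 = 0.003846 A
V_R2 = I × R2 = V1 × R2/(R1 + R2) = 5 × 1000/1300 = 3.846 V

Final answer: 3.846 V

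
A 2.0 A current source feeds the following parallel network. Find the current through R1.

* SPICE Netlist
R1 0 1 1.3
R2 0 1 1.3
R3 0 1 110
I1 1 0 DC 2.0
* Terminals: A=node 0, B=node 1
All resistors sit directly between nodes 0 and 1, so they are in parallel and share one voltage V; the full source current 2 A splits among them.
1/R_par = 1/1.3 + 1/1.3 + 1/110 = 1.548 S  =>  R_par = 0.6462 Ω
V = I × R_par = 2 × 0.6462 = 1.292 V
I_R1 = V/R1 = 1.292/1.3 = 0.9941 A

Final answer: 0.9941 A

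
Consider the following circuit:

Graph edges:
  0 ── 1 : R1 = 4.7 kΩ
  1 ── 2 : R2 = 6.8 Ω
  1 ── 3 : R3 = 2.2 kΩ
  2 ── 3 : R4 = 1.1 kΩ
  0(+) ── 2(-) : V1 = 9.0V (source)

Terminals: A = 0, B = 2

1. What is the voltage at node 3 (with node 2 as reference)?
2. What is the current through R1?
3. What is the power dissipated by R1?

Nodal analysis, taking node 2 as the 0 V reference.
Source V1 fixes V_0 = 9 V.
KCL at each unknown node (sum of currents leaving = 0; resistances in Ω):
  Node 1: (V_1 - 9)/4700 + (V_1 - 0)/6.8 + (V_1 - V_3)/2200 = 0
  Node 3: (V_3 - V_1)/2200 + (V_3 - 0)/1100 = 0
Collecting terms (coefficients in siemens):
  0.1477·V_1 - 0.0004545·V_3 = 0.001915
  0.001364·V_3 - 0.0004545·V_1 = 0
Determinant D = (0.1477)(0.001364) - (-0.0004545)(-0.0004545) = 0.0002012
V_1 = [(0.001915)(0.001364) - (-0.0004545)(0)]/D = 0.01298 V
V_3 = [(0.1477)(0) - (0.001915)(-0.0004545)]/D = 0.004325 V
Part 1:
  Read off the nodal solution: V_3 = 0.004325 V
Part 2:
  I_R1 = (V_0 - V_1)/R1 = (9 - 0.01298)/4700 = 0.001912 A
  Magnitude: I_R1 = 0.001912 A
Part 3:
  I_R1 = (V_0 - V_1)/R1 = (9 - 0.01298)/4700 = 0.001912 A
  P_R1 = I_R1² × R1 = (0.001912)² × 4700 = 0.01718 W

Final answers:
1. V_3 = 0.004325 V
2. I_R1 = 0.001912 A
3. P_R1 = 0.01718 W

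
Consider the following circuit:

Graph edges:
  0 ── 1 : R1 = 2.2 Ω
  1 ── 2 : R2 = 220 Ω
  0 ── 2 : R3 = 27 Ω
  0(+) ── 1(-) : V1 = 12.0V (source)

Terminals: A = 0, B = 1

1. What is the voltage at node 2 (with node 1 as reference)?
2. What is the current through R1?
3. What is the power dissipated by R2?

Nodal analysis, taking node 1 as the 0 V reference.
Source V1 fixes V_0 = 12 V.
KCL at each unknown node (sum of currents leaving = 0; resistances in Ω):
  Node 2: (V_2 - 0)/220 + (V_2 - 12)/27 = 0
Collecting terms: 0.04158 × V_2 = 0.4444  =>  V_2 = 10.69 V
Part 1:
  Read off the nodal solution: V_2 = 10.69 V
Part 2:
  I_R1 = (V_0 - V_1)/R1 = (12 - 0)/2.2 = 5.455 A
  Magnitude: I_R1 = 5.455 A
Part 3:
  I_R2 = (V_1 - V_2)/R2 = (0 - 10.69)/220 = -0.04858 A
  P_R2 = I_R2² × R2 = (-0.04858)² × 220 = 0.5193 W

Final answers:
1. V_2 = 10.69 V
2. I_R1 = 5.455 A
3. P_R2 = 0.5193 W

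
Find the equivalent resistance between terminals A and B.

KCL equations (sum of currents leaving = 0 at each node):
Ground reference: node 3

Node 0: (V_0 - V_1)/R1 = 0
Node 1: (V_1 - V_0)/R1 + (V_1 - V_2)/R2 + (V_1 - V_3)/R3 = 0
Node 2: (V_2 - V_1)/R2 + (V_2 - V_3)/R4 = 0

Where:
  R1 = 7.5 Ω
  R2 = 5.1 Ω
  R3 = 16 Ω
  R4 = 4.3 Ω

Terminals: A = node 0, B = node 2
Reduce the network between node 0 (A) and node 2 (B) by series/parallel combination:
  Rs1 = R3 + R4 (series, joined only at node 3) = 16 + 4.3 = 20.3 Ω
  Rp1 = R2 ‖ Rs1 (parallel, both between nodes 1 and 2) = 1/(1/5.1 + 1/20.3) = 4.076 Ω
  Rs2 = R1 + Rp1 (series, joined only at node 1) = 7.5 + 4.076 = 11.58 Ω
R_eq = 11.58 Ω

Final answer: 11.58 Ω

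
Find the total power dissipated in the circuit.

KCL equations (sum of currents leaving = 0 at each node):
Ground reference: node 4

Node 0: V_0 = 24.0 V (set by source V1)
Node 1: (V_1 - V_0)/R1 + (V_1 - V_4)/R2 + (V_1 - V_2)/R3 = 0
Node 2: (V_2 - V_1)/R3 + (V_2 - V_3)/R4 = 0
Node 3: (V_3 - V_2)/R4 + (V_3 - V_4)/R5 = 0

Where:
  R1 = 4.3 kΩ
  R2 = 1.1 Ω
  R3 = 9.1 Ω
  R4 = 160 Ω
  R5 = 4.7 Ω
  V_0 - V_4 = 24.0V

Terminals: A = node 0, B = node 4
Nodal analysis, taking node 4 as the 0 V reference.
Source V1 fixes V_0 = 24 V.
KCL at each unknown node (sum of currents leaving = 0; resistances in Ω):
  Node 1: (V_1 - 24)/4300 + (V_1 - 0)/1.1 + (V_1 - V_2)/9.1 = 0
  Node 2: (V_2 - V_1)/9.1 + (V_2 - V_3)/160 = 0
  Node 3: (V_3 - V_2)/160 + (V_3 - 0)/4.7 = 0
Collecting terms (coefficients in siemens):
  1.019·V_1 - 0.1099·V_2 = 0.005581
  0.1161·V_2 - 0.1099·V_1 - 0.00625·V_3 = 0
  0.219·V_3 - 0.00625·V_2 = 0
Solving these 3 simultaneous equations (Gaussian elimination) gives:
  V_1 = 0.006099 V, V_2 = 0.00578 V, V_3 = 0.0001649 V
Power in each resistor, P = (ΔV)²/R:
  P_R1 = (24 - 0.006099)²/4300 = 0.1339 W
  P_R2 = (0.006099 - 0)²/1.1 = 0.00003382 W
  P_R3 = (0.006099 - 0.00578)²/9.1 = 0.00000001121 W
  P_R4 = (0.00578 - 0.0001649)²/160 = 0.0000001971 W
  P_R5 = (0.0001649 - 0)²/4.7 = 0.000000005789 W
P_total = P_R1 + P_R2 + P_R3 + P_R4 + P_R5 = 0.1339 W

Final answer: 0.1339 W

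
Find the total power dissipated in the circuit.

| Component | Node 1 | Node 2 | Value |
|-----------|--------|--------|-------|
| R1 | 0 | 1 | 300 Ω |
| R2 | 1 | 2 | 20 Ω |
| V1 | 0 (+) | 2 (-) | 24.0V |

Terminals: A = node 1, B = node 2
Nodal analysis, taking node 2 as the 0 V reference.
Source V1 fixes V_0 = 24 V.
KCL at each unknown node (sum of currents leaving = 0; resistances in Ω):
  Node 1: (V_1 - 24)/300 + (V_1 - 0)/20 = 0
Collecting terms: 0.05333 × V_1 = 0.08  =>  V_1 = 1.5 V
Power in each resistor, P = (ΔV)²/R:
  P_R1 = (24 - 1.5)²/300 = 1.688 W
  P_R2 = (1.5 - 0)²/20 = 0.1125 W
P_total = P_R1 + P_R2 = 1.8 W

Final answer: 1.8 W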